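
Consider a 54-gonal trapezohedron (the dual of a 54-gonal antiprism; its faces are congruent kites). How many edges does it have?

216

The n-trapezohedron (dual of the n-antiprism) has V = 2·54 + 2 = 110, E = 4·54 = 216, F = 2·54 = 108.
Check: V − E + F = 110 − 216 + 108 = 2.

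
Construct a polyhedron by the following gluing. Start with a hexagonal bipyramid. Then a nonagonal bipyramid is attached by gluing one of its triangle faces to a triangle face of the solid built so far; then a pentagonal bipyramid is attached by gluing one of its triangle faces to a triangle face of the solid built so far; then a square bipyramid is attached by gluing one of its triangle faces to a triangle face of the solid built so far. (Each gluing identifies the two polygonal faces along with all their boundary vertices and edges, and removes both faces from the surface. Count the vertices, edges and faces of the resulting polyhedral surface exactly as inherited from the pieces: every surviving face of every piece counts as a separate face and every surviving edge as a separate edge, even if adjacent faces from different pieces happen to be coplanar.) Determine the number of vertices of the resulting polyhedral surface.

A hexagonal bipyramid: V=8, E=18, F=12.
Attach a nonagonal bipyramid (V=11, E=27, F=18) along a 3-gon: merge 3 vertices and 3 edges, delete both glued faces → V=16, E=42, F=28.
Attach a pentagonal bipyramid (V=7, E=15, F=10) along a 3-gon: merge 3 vertices and 3 edges, delete both glued faces → V=20, E=54, F=36.
Attach a square bipyramid (V=6, E=12, F=8) along a 3-gon: merge 3 vertices and 3 edges, delete both glued faces → V=23, E=63, F=42.
Check: V − E + F = 23 − 63 + 42 = 2.

23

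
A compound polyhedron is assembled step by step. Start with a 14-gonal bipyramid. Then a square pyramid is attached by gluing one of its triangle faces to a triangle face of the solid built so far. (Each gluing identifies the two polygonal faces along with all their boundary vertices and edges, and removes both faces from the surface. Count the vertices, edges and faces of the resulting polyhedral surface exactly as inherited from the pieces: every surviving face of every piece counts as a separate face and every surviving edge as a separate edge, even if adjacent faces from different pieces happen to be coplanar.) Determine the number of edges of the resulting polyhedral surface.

A 14-gonal bipyramid: V=16, E=42, F=28.
Attach a square pyramid (V=5, E=8, F=5) along a 3-gon: merge 3 vertices and 3 edges, delete both glued faces → V=18, E=47, F=31.
Check: V − E + F = 18 − 47 + 31 = 2.

47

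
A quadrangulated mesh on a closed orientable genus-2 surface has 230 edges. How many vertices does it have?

χ = 2 − 2·2 = -2, and every face is a square so 4F = 2E.
F = 2E/4 = 115. Then V = -2 + E − F = -2 + 230 − 115 = 113.

113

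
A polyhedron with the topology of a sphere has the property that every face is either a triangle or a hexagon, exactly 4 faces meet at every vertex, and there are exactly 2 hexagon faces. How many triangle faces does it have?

Let x be the number of triangles; then F = 2 + x.
Edge–face incidences: 2E = 6·2 + 3·x = 12 + 3x.
Every vertex has degree 4, so 4V = 2E.
Euler: V − E + F = 2 ⇒ (2E)/4 − E + (2 + x) = 2.
Multiply by 8: 2·(2E) − 4·(2E) + 8·(2 + x) = 16, i.e. 16 + 8x − 2·(12 + 3x) = 16.
Collecting terms: 2x − 8 = 16, so 2x = 24, so x = 12.
Then 2E = 12 + 3·12 = 48, so E = 24, V = 2E/4 = 12, F = 2 + 12 = 14.

12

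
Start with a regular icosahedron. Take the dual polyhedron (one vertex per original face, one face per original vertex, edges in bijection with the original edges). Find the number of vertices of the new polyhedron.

20

The base solid has V = 12, E = 30, F = 20.
The dual swaps V and F and preserves E: V′ = F = 20, E′ = E = 30, F′ = V = 12.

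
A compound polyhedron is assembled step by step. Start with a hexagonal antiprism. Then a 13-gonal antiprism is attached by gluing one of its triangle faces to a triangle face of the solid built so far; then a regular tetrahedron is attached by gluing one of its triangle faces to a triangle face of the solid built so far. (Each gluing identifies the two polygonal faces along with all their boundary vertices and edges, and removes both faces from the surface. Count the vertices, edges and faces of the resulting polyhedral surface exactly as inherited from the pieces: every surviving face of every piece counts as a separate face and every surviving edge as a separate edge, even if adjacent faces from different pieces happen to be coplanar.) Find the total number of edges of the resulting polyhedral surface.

76

A hexagonal antiprism: V=12, E=24, F=14.
Attach a 13-gonal antiprism (V=26, E=52, F=28) along a 3-gon: merge 3 vertices and 3 edges, delete both glued faces → V=35, E=73, F=40.
Attach a regular tetrahedron (V=4, E=6, F=4) along a 3-gon: merge 3 vertices and 3 edges, delete both glued faces → V=36, E=76, F=42.
Check: V − E + F = 36 − 76 + 42 = 2.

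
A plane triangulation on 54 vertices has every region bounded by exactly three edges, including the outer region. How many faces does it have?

In a plane triangulation 3F = 2E and V − E + F = 2, so F = 2V − 4 = 2·54 − 4 = 104.

104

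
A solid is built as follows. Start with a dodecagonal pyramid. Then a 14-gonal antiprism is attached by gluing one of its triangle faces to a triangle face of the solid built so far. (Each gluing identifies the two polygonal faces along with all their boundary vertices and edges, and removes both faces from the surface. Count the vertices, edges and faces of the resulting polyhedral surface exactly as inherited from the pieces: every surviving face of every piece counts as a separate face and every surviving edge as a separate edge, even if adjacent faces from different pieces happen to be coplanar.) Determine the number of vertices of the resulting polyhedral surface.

A dodecagonal pyramid: V=13, E=24, F=13.
Attach a 14-gonal antiprism (V=28, E=56, F=30) along a 3-gon: merge 3 vertices and 3 edges, delete both glued faces → V=38, E=77, F=41.
Check: V − E + F = 38 − 77 + 41 = 2.

38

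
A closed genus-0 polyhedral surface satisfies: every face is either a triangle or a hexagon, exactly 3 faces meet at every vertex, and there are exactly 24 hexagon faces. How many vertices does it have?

Let x be the number of triangles; then F = 24 + x.
Edge–face incidences: 2E = 6·24 + 3·x = 144 + 3x.
Every vertex has degree 3, so 3V = 2E.
Euler: V − E + F = 2 ⇒ (2E)/3 − E + (24 + x) = 2.
Multiply by 6: 2·(2E) − 3·(2E) + 6·(24 + x) = 12, i.e. 144 + 6x − (144 + 3x) = 12.
Collecting terms: 3x = 12, so x = 4.
Then 2E = 144 + 3·4 = 156, so E = 78, V = 2E/3 = 52, F = 24 + 4 = 28.

52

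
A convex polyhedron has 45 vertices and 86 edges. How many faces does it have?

43

Here V − E + F = 2.
F = 2 − V + E = 2 − 45 + 86 = 43.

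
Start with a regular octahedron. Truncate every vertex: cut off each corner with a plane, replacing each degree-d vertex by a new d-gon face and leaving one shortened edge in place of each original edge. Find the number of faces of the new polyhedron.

14

The base solid has V = 6, E = 12, F = 8.
Truncation replaces each original edge-end by a new vertex, so V′ = 2E = 24.
Each original edge survives, and each old vertex of degree d contributes d new edges; summing degrees gives Σd = 2E, so E′ = E + 2E = 3E = 36.
Each original face survives and each original vertex becomes one new face: F′ = F + V = 14.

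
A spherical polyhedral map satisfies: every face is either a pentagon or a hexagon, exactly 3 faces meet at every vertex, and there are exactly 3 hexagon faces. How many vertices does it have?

26

Let x be the number of pentagons; then F = 3 + x.
Edge–face incidences: 2E = 6·3 + 5·x = 18 + 5x.
Every vertex has degree 3, so 3V = 2E.
Euler: V − E + F = 2 ⇒ (2E)/3 − E + (3 + x) = 2.
Multiply by 6: 2·(2E) − 3·(2E) + 6·(3 + x) = 12, i.e. 18 + 6x − (18 + 5x) = 12.
Collecting terms: x = 12.
Then 2E = 18 + 5·12 = 78, so E = 39, V = 2E/3 = 26, F = 3 + 12 = 15.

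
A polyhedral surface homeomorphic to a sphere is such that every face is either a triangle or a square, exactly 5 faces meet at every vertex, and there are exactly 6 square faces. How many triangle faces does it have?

32

Let x be the number of triangles; then F = 6 + x.
Edge–face incidences: 2E = 4·6 + 3·x = 24 + 3x.
Every vertex has degree 5, so 5V = 2E.
Euler: V − E + F = 2 ⇒ (2E)/5 − E + (6 + x) = 2.
Multiply by 10: 2·(2E) − 5·(2E) + 10·(6 + x) = 20, i.e. 60 + 10x − 3·(24 + 3x) = 20.
Collecting terms: x − 12 = 20, so x = 32.
Then 2E = 24 + 3·32 = 120, so E = 60, V = 2E/5 = 24, F = 6 + 32 = 38.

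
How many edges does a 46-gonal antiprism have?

184

An antiprism on an n-gon has two n-gon caps and 2n triangles: V = 2·46 = 92, E = 4·46 = 184, F = 2·46 + 2 = 94.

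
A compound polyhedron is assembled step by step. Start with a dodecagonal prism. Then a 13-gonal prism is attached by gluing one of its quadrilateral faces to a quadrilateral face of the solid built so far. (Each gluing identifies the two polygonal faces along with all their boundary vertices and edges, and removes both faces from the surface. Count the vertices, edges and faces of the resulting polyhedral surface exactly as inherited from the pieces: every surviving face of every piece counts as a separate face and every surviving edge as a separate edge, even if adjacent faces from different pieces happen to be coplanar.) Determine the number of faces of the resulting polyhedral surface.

27

A dodecagonal prism: V=24, E=36, F=14.
Attach a 13-gonal prism (V=26, E=39, F=15) along a 4-gon: merge 4 vertices and 4 edges, delete both glued faces → V=46, E=71, F=27.
Check: V − E + F = 46 − 71 + 27 = 2.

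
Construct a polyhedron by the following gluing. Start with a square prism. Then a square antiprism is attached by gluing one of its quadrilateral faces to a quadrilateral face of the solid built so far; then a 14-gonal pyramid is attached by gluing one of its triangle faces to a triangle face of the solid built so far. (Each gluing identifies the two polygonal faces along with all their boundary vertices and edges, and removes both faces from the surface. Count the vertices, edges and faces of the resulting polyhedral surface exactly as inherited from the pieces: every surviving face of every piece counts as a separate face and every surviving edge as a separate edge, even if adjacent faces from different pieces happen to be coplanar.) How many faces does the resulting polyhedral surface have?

A square prism: V=8, E=12, F=6.
Attach a square antiprism (V=8, E=16, F=10) along a 4-gon: merge 4 vertices and 4 edges, delete both glued faces → V=12, E=24, F=14.
Attach a 14-gonal pyramid (V=15, E=28, F=15) along a 3-gon: merge 3 vertices and 3 edges, delete both glued faces → V=24, E=49, F=27.
Check: V − E + F = 24 − 49 + 27 = 2.

27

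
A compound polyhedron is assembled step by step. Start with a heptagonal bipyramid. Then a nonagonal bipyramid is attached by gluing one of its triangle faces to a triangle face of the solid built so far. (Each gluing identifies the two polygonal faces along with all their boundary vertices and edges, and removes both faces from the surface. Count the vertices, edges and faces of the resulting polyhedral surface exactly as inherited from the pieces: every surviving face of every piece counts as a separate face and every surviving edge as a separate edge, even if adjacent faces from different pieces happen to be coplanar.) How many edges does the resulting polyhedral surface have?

45

A heptagonal bipyramid: V=9, E=21, F=14.
Attach a nonagonal bipyramid (V=11, E=27, F=18) along a 3-gon: merge 3 vertices and 3 edges, delete both glued faces → V=17, E=45, F=30.
Check: V − E + F = 17 − 45 + 30 = 2.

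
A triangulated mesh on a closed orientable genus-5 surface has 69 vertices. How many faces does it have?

χ = 2 − 2·5 = -8, and every face is a triangle so 3F = 2E.
V − E + F = -8 with E = 3F/2 gives 69 − (3/2 − 1)·F = -8, so F = 154 and E = 231.

154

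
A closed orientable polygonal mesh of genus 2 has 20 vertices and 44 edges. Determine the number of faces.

For a closed orientable surface of genus 2, χ = 2 − 2·2 = -2.
F = -2 − V + E = -2 − 20 + 44 = 22.

22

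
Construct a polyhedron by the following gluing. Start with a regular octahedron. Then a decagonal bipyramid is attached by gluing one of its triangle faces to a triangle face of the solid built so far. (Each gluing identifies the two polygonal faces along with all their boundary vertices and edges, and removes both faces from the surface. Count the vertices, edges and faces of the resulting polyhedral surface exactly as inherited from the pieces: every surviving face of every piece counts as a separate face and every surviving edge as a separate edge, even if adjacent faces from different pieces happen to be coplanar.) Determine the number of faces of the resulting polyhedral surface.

A regular octahedron: V=6, E=12, F=8.
Attach a decagonal bipyramid (V=12, E=30, F=20) along a 3-gon: merge 3 vertices and 3 edges, delete both glued faces → V=15, E=39, F=26.
Check: V − E + F = 15 − 39 + 26 = 2.

26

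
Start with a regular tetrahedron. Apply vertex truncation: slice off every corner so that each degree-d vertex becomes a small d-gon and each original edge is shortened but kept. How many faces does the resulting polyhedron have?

8

The base solid has V = 4, E = 6, F = 4.
Truncation replaces each original edge-end by a new vertex, so V′ = 2E = 12.
Each original edge survives, and each old vertex of degree d contributes d new edges; summing degrees gives Σd = 2E, so E′ = E + 2E = 3E = 18.
Each original face survives and each original vertex becomes one new face: F′ = F + V = 8.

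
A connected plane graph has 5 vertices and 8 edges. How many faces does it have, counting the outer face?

5

Euler's formula for a connected plane graph: V − E + F = 2, so F = 2 − 5 + 8 = 5.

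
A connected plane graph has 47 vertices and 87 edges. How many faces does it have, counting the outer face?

Euler's formula for a connected plane graph: V − E + F = 2, so F = 2 − 47 + 87 = 42.

42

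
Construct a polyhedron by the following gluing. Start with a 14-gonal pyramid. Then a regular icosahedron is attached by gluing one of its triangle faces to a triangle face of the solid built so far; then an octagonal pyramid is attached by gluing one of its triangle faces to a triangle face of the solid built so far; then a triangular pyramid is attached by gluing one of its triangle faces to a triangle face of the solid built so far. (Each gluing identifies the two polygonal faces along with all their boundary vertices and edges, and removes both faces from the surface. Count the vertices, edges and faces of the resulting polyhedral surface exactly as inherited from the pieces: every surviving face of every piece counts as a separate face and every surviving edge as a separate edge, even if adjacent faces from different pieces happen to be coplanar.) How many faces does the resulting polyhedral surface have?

42

A 14-gonal pyramid: V=15, E=28, F=15.
Attach a regular icosahedron (V=12, E=30, F=20) along a 3-gon: merge 3 vertices and 3 edges, delete both glued faces → V=24, E=55, F=33.
Attach an octagonal pyramid (V=9, E=16, F=9) along a 3-gon: merge 3 vertices and 3 edges, delete both glued faces → V=30, E=68, F=40.
Attach a triangular pyramid (V=4, E=6, F=4) along a 3-gon: merge 3 vertices and 3 edges, delete both glued faces → V=31, E=71, F=42.
Check: V − E + F = 31 − 71 + 42 = 2.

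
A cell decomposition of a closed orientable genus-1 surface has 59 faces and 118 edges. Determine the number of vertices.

For a closed orientable surface of genus 1, χ = 2 − 2·1 = 0.
V = 0 + E − F = 0 + 118 − 59 = 59.

59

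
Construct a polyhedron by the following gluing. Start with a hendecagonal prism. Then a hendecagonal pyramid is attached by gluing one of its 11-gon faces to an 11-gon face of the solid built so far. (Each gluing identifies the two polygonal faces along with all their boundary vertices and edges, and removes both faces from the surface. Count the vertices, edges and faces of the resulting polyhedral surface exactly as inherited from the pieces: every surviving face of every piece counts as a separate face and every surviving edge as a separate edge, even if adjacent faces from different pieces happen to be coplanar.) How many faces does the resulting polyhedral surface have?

A hendecagonal prism: V=22, E=33, F=13.
Attach a hendecagonal pyramid (V=12, E=22, F=12) along an 11-gon: merge 11 vertices and 11 edges, delete both glued faces → V=23, E=44, F=23.
Check: V − E + F = 23 − 44 + 23 = 2.

23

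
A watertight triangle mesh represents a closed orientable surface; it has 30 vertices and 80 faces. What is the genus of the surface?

6

Every face is a triangle, so 2E = 3·80 = 240, giving E = 120.
χ = V − E + F = 30 − 120 + 80 = -10.
For a closed orientable surface χ = 2 − 2g, so g = (2 − (-10))/2 = 6.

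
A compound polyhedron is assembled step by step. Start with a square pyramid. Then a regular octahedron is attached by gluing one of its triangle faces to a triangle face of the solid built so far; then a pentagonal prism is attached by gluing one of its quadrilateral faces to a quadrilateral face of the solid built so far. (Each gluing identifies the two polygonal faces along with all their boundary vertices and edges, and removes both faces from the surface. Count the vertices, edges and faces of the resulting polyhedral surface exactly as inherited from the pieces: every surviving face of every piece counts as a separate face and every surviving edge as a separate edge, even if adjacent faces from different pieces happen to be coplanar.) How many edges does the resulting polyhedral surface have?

A square pyramid: V=5, E=8, F=5.
Attach a regular octahedron (V=6, E=12, F=8) along a 3-gon: merge 3 vertices and 3 edges, delete both glued faces → V=8, E=17, F=11.
Attach a pentagonal prism (V=10, E=15, F=7) along a 4-gon: merge 4 vertices and 4 edges, delete both glued faces → V=14, E=28, F=16.
Check: V − E + F = 14 − 28 + 16 = 2.

28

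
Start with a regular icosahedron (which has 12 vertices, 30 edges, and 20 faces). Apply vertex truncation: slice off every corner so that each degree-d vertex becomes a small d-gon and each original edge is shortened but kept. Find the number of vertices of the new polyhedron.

60

Truncation replaces each original edge-end by a new vertex, so V′ = 2E = 60.
Each original edge survives, and each old vertex of degree d contributes d new edges; summing degrees gives Σd = 2E, so E′ = E + 2E = 3E = 90.
Each original face survives and each original vertex becomes one new face: F′ = F + V = 32.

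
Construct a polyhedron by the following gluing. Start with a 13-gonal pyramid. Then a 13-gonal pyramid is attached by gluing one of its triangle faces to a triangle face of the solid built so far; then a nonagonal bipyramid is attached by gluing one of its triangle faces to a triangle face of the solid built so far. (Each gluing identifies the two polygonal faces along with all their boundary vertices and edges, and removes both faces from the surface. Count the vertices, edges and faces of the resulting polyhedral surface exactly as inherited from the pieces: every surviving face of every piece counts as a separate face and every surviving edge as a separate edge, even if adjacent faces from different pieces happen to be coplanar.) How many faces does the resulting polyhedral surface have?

42

A 13-gonal pyramid: V=14, E=26, F=14.
Attach a 13-gonal pyramid (V=14, E=26, F=14) along a 3-gon: merge 3 vertices and 3 edges, delete both glued faces → V=25, E=49, F=26.
Attach a nonagonal bipyramid (V=11, E=27, F=18) along a 3-gon: merge 3 vertices and 3 edges, delete both glued faces → V=33, E=73, F=42.
Check: V − E + F = 33 − 73 + 42 = 2.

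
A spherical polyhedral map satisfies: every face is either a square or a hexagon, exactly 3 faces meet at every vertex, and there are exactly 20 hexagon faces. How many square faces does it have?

Let x be the number of squares; then F = 20 + x.
Edge–face incidences: 2E = 6·20 + 4·x = 120 + 4x.
Every vertex has degree 3, so 3V = 2E.
Euler: V − E + F = 2 ⇒ (2E)/3 − E + (20 + x) = 2.
Multiply by 6: 2·(2E) − 3·(2E) + 6·(20 + x) = 12, i.e. 120 + 6x − (120 + 4x) = 12.
Collecting terms: 2x = 12, so x = 6.
Then 2E = 120 + 4·6 = 144, so E = 72, V = 2E/3 = 48, F = 20 + 6 = 26.

6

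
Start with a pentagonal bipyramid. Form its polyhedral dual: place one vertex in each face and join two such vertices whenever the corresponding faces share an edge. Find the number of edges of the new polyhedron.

15

The base solid has V = 7, E = 15, F = 10.
The dual swaps V and F and preserves E: V′ = F = 10, E′ = E = 15, F′ = V = 7.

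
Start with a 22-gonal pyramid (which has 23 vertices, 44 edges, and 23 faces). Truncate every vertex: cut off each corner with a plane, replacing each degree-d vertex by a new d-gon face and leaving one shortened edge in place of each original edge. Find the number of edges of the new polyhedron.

Truncation replaces each original edge-end by a new vertex, so V′ = 2E = 88.
Each original edge survives, and each old vertex of degree d contributes d new edges; summing degrees gives Σd = 2E, so E′ = E + 2E = 3E = 132.
Each original face survives and each original vertex becomes one new face: F′ = F + V = 46.

132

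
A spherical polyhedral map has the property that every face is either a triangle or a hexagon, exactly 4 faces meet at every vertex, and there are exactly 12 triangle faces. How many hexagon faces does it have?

Let x be the number of hexagons; then F = 12 + x.
Edge–face incidences: 2E = 3·12 + 6·x = 36 + 6x.
Every vertex has degree 4, so 4V = 2E.
Euler: V − E + F = 2 ⇒ (2E)/4 − E + (12 + x) = 2.
Multiply by 8: 2·(2E) − 4·(2E) + 8·(12 + x) = 16, i.e. 96 + 8x − 2·(36 + 6x) = 16.
Collecting terms: −4x + 24 = 16, so −4x = −8, so x = 2.
Then 2E = 36 + 6·2 = 48, so E = 24, V = 2E/4 = 12, F = 12 + 2 = 14.

2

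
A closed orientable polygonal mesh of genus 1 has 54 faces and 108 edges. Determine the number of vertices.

54

For a closed orientable surface of genus 1, χ = 2 − 2·1 = 0.
V = 0 + E − F = 0 + 108 − 54 = 54.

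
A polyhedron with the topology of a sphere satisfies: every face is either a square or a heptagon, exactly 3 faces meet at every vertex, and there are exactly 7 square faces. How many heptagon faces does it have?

Let x be the number of heptagons; then F = 7 + x.
Edge–face incidences: 2E = 4·7 + 7·x = 28 + 7x.
Every vertex has degree 3, so 3V = 2E.
Euler: V − E + F = 2 ⇒ (2E)/3 − E + (7 + x) = 2.
Multiply by 6: 2·(2E) − 3·(2E) + 6·(7 + x) = 12, i.e. 42 + 6x − (28 + 7x) = 12.
Collecting terms: −x + 14 = 12, so −x = −2, so x = 2.
Then 2E = 28 + 7·2 = 42, so E = 21, V = 2E/3 = 14, F = 7 + 2 = 9.

2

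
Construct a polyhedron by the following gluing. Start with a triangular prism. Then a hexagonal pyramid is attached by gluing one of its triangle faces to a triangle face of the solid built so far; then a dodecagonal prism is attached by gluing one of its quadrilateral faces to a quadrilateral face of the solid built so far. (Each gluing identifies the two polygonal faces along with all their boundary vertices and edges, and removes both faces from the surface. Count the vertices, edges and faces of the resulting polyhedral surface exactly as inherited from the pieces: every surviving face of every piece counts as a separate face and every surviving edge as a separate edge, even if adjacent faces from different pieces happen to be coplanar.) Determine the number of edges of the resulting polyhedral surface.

A triangular prism: V=6, E=9, F=5.
Attach a hexagonal pyramid (V=7, E=12, F=7) along a 3-gon: merge 3 vertices and 3 edges, delete both glued faces → V=10, E=18, F=10.
Attach a dodecagonal prism (V=24, E=36, F=14) along a 4-gon: merge 4 vertices and 4 edges, delete both glued faces → V=30, E=50, F=22.
Check: V − E + F = 30 − 50 + 22 = 2.

50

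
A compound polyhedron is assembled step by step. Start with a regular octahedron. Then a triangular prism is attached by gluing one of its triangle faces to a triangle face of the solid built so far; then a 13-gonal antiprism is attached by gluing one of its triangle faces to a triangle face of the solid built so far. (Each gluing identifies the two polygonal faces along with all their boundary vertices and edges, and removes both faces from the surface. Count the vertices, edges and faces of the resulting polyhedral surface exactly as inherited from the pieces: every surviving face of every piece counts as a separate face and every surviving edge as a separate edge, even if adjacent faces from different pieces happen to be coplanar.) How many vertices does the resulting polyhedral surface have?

32

A regular octahedron: V=6, E=12, F=8.
Attach a triangular prism (V=6, E=9, F=5) along a 3-gon: merge 3 vertices and 3 edges, delete both glued faces → V=9, E=18, F=11.
Attach a 13-gonal antiprism (V=26, E=52, F=28) along a 3-gon: merge 3 vertices and 3 edges, delete both glued faces → V=32, E=67, F=37.
Check: V − E + F = 32 − 67 + 37 = 2.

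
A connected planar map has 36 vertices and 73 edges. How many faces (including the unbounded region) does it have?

Euler's formula for a connected plane graph: V − E + F = 2, so F = 2 − 36 + 73 = 39.

39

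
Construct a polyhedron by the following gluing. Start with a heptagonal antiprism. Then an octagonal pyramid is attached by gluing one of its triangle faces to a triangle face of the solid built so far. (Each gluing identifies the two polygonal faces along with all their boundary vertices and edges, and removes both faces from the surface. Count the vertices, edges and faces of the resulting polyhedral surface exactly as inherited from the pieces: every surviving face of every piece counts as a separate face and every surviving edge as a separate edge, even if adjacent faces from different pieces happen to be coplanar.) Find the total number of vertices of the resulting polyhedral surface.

A heptagonal antiprism: V=14, E=28, F=16.
Attach an octagonal pyramid (V=9, E=16, F=9) along a 3-gon: merge 3 vertices and 3 edges, delete both glued faces → V=20, E=41, F=23.
Check: V − E + F = 20 − 41 + 23 = 2.

20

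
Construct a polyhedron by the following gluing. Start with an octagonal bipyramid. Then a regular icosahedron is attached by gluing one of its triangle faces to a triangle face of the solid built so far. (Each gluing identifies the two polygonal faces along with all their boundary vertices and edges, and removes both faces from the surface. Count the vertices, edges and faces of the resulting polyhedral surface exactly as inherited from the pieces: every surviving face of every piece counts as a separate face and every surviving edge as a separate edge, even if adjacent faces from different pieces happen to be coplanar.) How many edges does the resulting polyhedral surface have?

51

An octagonal bipyramid: V=10, E=24, F=16.
Attach a regular icosahedron (V=12, E=30, F=20) along a 3-gon: merge 3 vertices and 3 edges, delete both glued faces → V=19, E=51, F=34.
Check: V − E + F = 19 − 51 + 34 = 2.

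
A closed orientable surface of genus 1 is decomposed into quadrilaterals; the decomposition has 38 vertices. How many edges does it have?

76

χ = 2 − 2·1 = 0, and every face is a square so 4F = 2E.
V − E + F = 0 with E = 4F/2 gives 38 − (4/2 − 1)·F = 0, so F = 38 and E = 76.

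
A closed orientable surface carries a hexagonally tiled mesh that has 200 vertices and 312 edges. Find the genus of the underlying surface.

5

Every face is a hexagon and each edge borders two faces, so 6F = 2·312, giving F = 104.
χ = V − E + F = 200 − 312 + 104 = -8.
For a closed orientable surface χ = 2 − 2g, so g = (2 − (-8))/2 = 5.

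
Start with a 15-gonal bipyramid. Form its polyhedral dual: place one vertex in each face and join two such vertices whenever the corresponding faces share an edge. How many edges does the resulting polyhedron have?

The base solid has V = 17, E = 45, F = 30.
The dual swaps V and F and preserves E: V′ = F = 30, E′ = E = 45, F′ = V = 17.

45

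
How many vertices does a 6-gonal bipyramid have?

8

A bipyramid over an n-gon has 2n triangular faces and n + 2 vertices: V = 6 + 2 = 8, E = 3·6 = 18, F = 2·6 = 12.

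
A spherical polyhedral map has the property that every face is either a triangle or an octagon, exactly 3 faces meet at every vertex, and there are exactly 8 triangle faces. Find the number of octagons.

6

Let x be the number of octagons; then F = 8 + x.
Edge–face incidences: 2E = 3·8 + 8·x = 24 + 8x.
Every vertex has degree 3, so 3V = 2E.
Euler: V − E + F = 2 ⇒ (2E)/3 − E + (8 + x) = 2.
Multiply by 6: 2·(2E) − 3·(2E) + 6·(8 + x) = 12, i.e. 48 + 6x − (24 + 8x) = 12.
Collecting terms: −2x + 24 = 12, so −2x = −12, so x = 6.
Then 2E = 24 + 8·6 = 72, so E = 36, V = 2E/3 = 24, F = 8 + 6 = 14.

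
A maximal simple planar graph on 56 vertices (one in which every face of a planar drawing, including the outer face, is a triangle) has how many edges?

162

In a plane triangulation 3F = 2E and V − E + F = 2, so E = 3V − 6 = 3·56 − 6 = 162.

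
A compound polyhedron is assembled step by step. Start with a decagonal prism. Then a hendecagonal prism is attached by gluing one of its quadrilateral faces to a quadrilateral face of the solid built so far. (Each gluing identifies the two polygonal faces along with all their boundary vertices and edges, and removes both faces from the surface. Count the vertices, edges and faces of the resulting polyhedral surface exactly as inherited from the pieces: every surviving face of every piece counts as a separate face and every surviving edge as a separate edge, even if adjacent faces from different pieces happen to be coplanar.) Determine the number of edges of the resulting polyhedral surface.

A decagonal prism: V=20, E=30, F=12.
Attach a hendecagonal prism (V=22, E=33, F=13) along a 4-gon: merge 4 vertices and 4 edges, delete both glued faces → V=38, E=59, F=23.
Check: V − E + F = 38 − 59 + 23 = 2.

59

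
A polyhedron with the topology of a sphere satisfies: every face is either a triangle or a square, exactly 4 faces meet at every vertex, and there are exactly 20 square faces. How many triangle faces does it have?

8

Let x be the number of triangles; then F = 20 + x.
Edge–face incidences: 2E = 4·20 + 3·x = 80 + 3x.
Every vertex has degree 4, so 4V = 2E.
Euler: V − E + F = 2 ⇒ (2E)/4 − E + (20 + x) = 2.
Multiply by 8: 2·(2E) − 4·(2E) + 8·(20 + x) = 16, i.e. 160 + 8x − 2·(80 + 3x) = 16.
Collecting terms: 2x = 16, so x = 8.
Then 2E = 80 + 3·8 = 104, so E = 52, V = 2E/4 = 26, F = 20 + 8 = 28.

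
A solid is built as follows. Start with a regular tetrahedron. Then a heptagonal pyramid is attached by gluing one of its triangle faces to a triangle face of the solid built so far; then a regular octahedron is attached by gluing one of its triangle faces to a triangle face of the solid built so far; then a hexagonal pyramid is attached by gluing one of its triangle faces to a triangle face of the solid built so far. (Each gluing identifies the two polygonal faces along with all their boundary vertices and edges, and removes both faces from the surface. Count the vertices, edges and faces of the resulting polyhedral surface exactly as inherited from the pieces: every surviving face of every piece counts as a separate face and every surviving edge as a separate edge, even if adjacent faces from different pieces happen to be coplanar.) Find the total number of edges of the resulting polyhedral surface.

A regular tetrahedron: V=4, E=6, F=4.
Attach a heptagonal pyramid (V=8, E=14, F=8) along a 3-gon: merge 3 vertices and 3 edges, delete both glued faces → V=9, E=17, F=10.
Attach a regular octahedron (V=6, E=12, F=8) along a 3-gon: merge 3 vertices and 3 edges, delete both glued faces → V=12, E=26, F=16.
Attach a hexagonal pyramid (V=7, E=12, F=7) along a 3-gon: merge 3 vertices and 3 edges, delete both glued faces → V=16, E=35, F=21.
Check: V − E + F = 16 − 35 + 21 = 2.

35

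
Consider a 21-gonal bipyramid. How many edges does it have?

63

A bipyramid over an n-gon has 2n triangular faces and n + 2 vertices: V = 21 + 2 = 23, E = 3·21 = 63, F = 2·21 = 42.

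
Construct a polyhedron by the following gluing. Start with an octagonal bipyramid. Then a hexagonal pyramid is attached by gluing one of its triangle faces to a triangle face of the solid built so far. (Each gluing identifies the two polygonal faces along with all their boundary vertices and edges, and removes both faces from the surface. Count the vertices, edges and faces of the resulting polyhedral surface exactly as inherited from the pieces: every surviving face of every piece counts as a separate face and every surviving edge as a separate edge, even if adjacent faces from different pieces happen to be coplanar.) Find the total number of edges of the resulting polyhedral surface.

33

An octagonal bipyramid: V=10, E=24, F=16.
Attach a hexagonal pyramid (V=7, E=12, F=7) along a 3-gon: merge 3 vertices and 3 edges, delete both glued faces → V=14, E=33, F=21.
Check: V − E + F = 14 − 33 + 21 = 2.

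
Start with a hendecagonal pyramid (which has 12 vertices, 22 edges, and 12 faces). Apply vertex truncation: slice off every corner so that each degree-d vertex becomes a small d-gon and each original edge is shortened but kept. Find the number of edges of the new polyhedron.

Truncation replaces each original edge-end by a new vertex, so V′ = 2E = 44.
Each original edge survives, and each old vertex of degree d contributes d new edges; summing degrees gives Σd = 2E, so E′ = E + 2E = 3E = 66.
Each original face survives and each original vertex becomes one new face: F′ = F + V = 24.

66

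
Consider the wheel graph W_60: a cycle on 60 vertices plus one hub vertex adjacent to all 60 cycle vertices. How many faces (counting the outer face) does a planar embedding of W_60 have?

61

W_60 has V = 60 + 1 = 61 vertices and E = 2·60 = 120 edges.
By Euler's formula F = 2 − V + E = 2 − 61 + 120 = 61.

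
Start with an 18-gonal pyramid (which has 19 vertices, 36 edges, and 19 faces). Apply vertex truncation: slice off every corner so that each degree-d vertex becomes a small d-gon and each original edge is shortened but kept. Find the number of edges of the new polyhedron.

108

Truncation replaces each original edge-end by a new vertex, so V′ = 2E = 72.
Each original edge survives, and each old vertex of degree d contributes d new edges; summing degrees gives Σd = 2E, so E′ = E + 2E = 3E = 108.
Each original face survives and each original vertex becomes one new face: F′ = F + V = 38.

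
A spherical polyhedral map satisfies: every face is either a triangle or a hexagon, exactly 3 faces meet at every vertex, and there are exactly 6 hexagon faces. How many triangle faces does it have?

4

Let x be the number of triangles; then F = 6 + x.
Edge–face incidences: 2E = 6·6 + 3·x = 36 + 3x.
Every vertex has degree 3, so 3V = 2E.
Euler: V − E + F = 2 ⇒ (2E)/3 − E + (6 + x) = 2.
Multiply by 6: 2·(2E) − 3·(2E) + 6·(6 + x) = 12, i.e. 36 + 6x − (36 + 3x) = 12.
Collecting terms: 3x = 12, so x = 4.
Then 2E = 36 + 3·4 = 48, so E = 24, V = 2E/3 = 16, F = 6 + 4 = 10.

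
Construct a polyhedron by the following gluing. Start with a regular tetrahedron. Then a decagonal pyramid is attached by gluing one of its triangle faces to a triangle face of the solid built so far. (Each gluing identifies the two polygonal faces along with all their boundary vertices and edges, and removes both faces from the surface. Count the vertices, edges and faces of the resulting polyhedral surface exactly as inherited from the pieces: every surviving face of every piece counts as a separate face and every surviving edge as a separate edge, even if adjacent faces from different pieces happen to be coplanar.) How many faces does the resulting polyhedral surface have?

13

A regular tetrahedron: V=4, E=6, F=4.
Attach a decagonal pyramid (V=11, E=20, F=11) along a 3-gon: merge 3 vertices and 3 edges, delete both glued faces → V=12, E=23, F=13.
Check: V − E + F = 12 − 23 + 13 = 2.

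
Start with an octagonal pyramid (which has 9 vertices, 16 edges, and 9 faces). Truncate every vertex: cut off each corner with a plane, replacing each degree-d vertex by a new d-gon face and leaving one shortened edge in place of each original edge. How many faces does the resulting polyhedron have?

Truncation replaces each original edge-end by a new vertex, so V′ = 2E = 32.
Each original edge survives, and each old vertex of degree d contributes d new edges; summing degrees gives Σd = 2E, so E′ = E + 2E = 3E = 48.
Each original face survives and each original vertex becomes one new face: F′ = F + V = 18.

18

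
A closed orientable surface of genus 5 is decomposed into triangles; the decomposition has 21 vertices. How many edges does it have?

87

χ = 2 − 2·5 = -8, and every face is a triangle so 3F = 2E.
V − E + F = -8 with E = 3F/2 gives 21 − (3/2 − 1)·F = -8, so F = 58 and E = 87.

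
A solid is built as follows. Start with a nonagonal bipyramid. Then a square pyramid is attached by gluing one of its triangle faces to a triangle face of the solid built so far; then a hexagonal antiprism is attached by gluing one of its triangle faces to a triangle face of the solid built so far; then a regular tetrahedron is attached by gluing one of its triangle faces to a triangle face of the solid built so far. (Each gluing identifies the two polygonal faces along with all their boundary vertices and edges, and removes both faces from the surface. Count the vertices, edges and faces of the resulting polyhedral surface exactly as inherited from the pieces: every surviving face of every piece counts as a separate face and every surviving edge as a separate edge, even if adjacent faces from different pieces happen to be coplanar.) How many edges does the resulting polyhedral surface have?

56

A nonagonal bipyramid: V=11, E=27, F=18.
Attach a square pyramid (V=5, E=8, F=5) along a 3-gon: merge 3 vertices and 3 edges, delete both glued faces → V=13, E=32, F=21.
Attach a hexagonal antiprism (V=12, E=24, F=14) along a 3-gon: merge 3 vertices and 3 edges, delete both glued faces → V=22, E=53, F=33.
Attach a regular tetrahedron (V=4, E=6, F=4) along a 3-gon: merge 3 vertices and 3 edges, delete both glued faces → V=23, E=56, F=35.
Check: V − E + F = 23 − 56 + 35 = 2.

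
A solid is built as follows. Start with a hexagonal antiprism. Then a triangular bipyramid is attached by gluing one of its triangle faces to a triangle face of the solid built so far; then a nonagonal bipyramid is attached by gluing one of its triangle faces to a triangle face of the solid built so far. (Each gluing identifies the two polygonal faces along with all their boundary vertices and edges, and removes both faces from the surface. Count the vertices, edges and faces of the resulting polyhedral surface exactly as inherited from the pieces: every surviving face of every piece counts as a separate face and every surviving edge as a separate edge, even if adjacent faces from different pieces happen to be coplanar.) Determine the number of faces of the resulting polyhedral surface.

A hexagonal antiprism: V=12, E=24, F=14.
Attach a triangular bipyramid (V=5, E=9, F=6) along a 3-gon: merge 3 vertices and 3 edges, delete both glued faces → V=14, E=30, F=18.
Attach a nonagonal bipyramid (V=11, E=27, F=18) along a 3-gon: merge 3 vertices and 3 edges, delete both glued faces → V=22, E=54, F=34.
Check: V − E + F = 22 − 54 + 34 = 2.

34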